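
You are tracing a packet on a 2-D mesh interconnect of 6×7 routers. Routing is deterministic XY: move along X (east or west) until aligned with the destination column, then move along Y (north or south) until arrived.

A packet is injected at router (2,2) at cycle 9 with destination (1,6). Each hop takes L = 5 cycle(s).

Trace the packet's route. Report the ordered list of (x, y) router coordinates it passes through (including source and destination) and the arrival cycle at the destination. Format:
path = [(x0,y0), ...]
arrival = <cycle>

[0] x=2 y=2 t=9
[1] x=1 y=2 t=14 →W
[2] x=1 y=3 t=19 →N
[3] x=1 y=4 t=24 →N
[4] x=1 y=5 t=29 →N
[5] x=1 y=6 t=34 →N

path = [(2,2), (1,2), (1,3), (1,4), (1,5), (1,6)]
arrival = 34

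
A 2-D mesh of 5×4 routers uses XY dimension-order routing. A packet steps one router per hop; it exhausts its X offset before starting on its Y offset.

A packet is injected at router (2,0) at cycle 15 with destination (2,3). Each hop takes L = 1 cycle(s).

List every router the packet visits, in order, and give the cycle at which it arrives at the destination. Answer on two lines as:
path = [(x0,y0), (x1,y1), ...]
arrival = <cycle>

path = [(2,0), (2,1), (2,2), (2,3)]
arrival = 18

src (2,0)  cyc=15
N→(2,1)  cyc=16
N→(2,2)  cyc=17
N→(2,3)  cyc=18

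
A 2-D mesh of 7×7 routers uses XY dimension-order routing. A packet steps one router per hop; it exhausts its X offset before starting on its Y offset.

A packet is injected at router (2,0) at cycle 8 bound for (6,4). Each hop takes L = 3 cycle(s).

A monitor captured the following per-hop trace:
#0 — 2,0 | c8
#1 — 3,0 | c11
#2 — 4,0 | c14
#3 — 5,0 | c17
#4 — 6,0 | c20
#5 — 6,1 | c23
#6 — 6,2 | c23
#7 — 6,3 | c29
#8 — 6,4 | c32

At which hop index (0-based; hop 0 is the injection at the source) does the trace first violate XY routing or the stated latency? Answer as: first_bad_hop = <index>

  1: Δx=+1 Δy=+0 Δt=3 [ok]
  2: Δx=+1 Δy=+0 Δt=3 [ok]
  3: Δx=+1 Δy=+0 Δt=3 [ok]
  4: Δx=+1 Δy=+0 Δt=3 [ok]
  5: Δx=+0 Δy=+1 Δt=3 [ok]
  6: Δx=+0 Δy=+1 Δt=0 [BAD: Δcyc=0≠L]

first_bad_hop = 6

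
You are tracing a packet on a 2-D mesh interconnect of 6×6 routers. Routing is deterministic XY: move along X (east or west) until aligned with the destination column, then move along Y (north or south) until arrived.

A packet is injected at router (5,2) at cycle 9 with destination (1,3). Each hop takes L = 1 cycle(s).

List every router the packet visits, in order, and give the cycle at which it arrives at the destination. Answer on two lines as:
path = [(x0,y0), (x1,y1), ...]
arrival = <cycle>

src (5,2)  cyc=9
W→(4,2)  cyc=10
W→(3,2)  cyc=11
W→(2,2)  cyc=12
W→(1,2)  cyc=13
N→(1,3)  cyc=14

path = [(5,2), (4,2), (3,2), (2,2), (1,2), (1,3)]
arrival = 14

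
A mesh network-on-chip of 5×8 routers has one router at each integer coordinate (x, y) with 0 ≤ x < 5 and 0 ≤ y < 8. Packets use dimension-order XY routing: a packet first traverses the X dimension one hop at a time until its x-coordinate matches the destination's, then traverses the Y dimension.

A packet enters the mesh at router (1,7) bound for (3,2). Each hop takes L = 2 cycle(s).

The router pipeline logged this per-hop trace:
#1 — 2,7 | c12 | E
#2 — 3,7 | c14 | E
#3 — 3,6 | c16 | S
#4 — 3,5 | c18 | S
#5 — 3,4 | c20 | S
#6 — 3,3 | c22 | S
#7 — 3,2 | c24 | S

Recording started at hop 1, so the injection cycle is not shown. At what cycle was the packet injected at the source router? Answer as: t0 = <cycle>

t0 = 10

cyc[1] = 12 and cyc[k] = t0 + k·L for every k.
t0 = cyc[1] − L = 12 − 2 = 10.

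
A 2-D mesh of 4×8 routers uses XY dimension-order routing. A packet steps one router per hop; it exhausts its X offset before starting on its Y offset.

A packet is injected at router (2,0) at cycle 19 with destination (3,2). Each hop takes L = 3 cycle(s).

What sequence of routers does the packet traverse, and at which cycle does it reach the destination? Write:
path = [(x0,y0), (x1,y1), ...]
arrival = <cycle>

t=19: at (2,0)
t=22: at (3,0) after E
t=25: at (3,1) after N
t=28: at (3,2) after N

path = [(2,0), (3,0), (3,1), (3,2)]
arrival = 28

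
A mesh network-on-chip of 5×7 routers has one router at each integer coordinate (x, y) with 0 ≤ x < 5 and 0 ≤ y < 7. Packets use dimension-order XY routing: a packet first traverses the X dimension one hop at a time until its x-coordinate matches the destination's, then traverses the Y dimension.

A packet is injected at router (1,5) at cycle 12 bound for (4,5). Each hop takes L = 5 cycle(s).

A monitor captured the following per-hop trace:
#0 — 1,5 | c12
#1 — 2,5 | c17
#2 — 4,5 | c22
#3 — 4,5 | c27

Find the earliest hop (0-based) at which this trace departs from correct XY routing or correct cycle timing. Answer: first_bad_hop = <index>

first_bad_hop = 2

  1: Δx=+1 Δy=+0 Δt=5 [ok]
  2: Δx=+2 Δy=+0 Δt=5 [BAD: non-unit step]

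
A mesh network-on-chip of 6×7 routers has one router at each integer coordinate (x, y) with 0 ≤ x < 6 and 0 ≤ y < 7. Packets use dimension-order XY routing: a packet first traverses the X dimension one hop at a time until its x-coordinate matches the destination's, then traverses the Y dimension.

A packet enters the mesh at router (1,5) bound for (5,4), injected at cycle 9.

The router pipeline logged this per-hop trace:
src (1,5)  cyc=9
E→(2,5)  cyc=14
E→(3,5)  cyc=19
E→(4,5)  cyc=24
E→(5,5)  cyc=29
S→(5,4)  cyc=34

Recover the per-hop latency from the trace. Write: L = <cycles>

From hop 0 (9) to hop 1 (14): +5 cycles.
Per-hop latency L = Δcyc = 5.

L = 5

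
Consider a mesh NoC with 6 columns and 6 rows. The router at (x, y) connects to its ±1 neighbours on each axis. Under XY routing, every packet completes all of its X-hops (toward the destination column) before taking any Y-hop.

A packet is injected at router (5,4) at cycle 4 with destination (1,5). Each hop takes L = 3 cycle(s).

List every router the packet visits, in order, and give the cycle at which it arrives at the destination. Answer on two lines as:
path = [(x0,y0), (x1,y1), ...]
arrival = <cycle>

[0] x=5 y=4 t=4
[1] x=4 y=4 t=7 →W
[2] x=3 y=4 t=10 →W
[3] x=2 y=4 t=13 →W
[4] x=1 y=4 t=16 →W
[5] x=1 y=5 t=19 →N

path = [(5,4), (4,4), (3,4), (2,4), (1,4), (1,5)]
arrival = 19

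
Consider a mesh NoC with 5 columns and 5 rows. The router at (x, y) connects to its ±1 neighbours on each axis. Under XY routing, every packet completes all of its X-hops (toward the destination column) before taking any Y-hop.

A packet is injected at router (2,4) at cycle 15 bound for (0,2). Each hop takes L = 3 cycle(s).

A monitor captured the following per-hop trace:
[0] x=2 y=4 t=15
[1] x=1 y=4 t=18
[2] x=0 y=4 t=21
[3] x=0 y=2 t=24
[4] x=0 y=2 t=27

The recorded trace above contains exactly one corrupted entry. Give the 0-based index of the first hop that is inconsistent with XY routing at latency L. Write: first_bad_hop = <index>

first_bad_hop = 3

check 1→ d=(-1,0) cyc+3: ok
check 2→ d=(-1,0) cyc+3: ok
check 3→ d=(0,-2) cyc+3: BAD: non-unit step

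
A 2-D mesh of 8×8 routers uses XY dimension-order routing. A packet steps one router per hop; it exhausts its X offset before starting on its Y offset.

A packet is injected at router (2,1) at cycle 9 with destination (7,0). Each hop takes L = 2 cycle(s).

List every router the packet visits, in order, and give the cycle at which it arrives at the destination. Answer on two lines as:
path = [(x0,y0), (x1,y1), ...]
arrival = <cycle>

t=9: at (2,1)
t=11: at (3,1) after E
t=13: at (4,1) after E
t=15: at (5,1) after E
t=17: at (6,1) after E
t=19: at (7,1) after E
t=21: at (7,0) after S

path = [(2,1), (3,1), (4,1), (5,1), (6,1), (7,1), (7,0)]
arrival = 21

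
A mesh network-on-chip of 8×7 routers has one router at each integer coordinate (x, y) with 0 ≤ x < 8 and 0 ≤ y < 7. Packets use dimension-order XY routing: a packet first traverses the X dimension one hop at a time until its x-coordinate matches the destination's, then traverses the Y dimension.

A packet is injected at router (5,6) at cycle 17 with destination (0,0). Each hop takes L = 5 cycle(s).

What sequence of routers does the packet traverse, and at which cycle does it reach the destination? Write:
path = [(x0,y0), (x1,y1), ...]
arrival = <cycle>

path = [(5,6), (4,6), (3,6), (2,6), (1,6), (0,6), (0,5), (0,4), (0,3), (0,2), (0,1), (0,0)]
arrival = 72

  0. router=(5,6) cycle=17 (inject)
  1. router=(4,6) cycle=22 dir=W
  2. router=(3,6) cycle=27 dir=W
  3. router=(2,6) cycle=32 dir=W
  4. router=(1,6) cycle=37 dir=W
  5. router=(0,6) cycle=42 dir=W
  6. router=(0,5) cycle=47 dir=S
  7. router=(0,4) cycle=52 dir=S
  8. router=(0,3) cycle=57 dir=S
  9. router=(0,2) cycle=62 dir=S
  10. router=(0,1) cycle=67 dir=S
  11. router=(0,0) cycle=72 dir=S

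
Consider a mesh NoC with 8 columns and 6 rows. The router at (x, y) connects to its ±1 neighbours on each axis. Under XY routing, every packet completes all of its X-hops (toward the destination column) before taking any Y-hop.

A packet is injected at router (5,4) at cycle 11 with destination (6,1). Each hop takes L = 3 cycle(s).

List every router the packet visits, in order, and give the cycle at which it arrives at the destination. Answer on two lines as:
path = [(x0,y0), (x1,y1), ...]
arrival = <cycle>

hop 0: (5,4) @ cyc 11
hop 1: (6,4) @ cyc 14  [E]
hop 2: (6,3) @ cyc 17  [S]
hop 3: (6,2) @ cyc 20  [S]
hop 4: (6,1) @ cyc 23  [S]

path = [(5,4), (6,4), (6,3), (6,2), (6,1)]
arrival = 23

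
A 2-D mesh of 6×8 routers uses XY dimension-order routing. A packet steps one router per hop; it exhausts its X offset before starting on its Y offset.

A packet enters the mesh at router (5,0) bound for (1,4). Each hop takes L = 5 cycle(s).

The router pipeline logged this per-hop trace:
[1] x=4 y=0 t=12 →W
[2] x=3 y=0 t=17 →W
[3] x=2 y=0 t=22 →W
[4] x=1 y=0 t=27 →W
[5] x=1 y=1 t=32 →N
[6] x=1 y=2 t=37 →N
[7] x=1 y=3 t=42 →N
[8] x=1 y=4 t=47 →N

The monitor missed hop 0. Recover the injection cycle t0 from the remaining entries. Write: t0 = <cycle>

t0 = 7

Hop 1 reached at cycle 12; hop k is at t0 + k·L.
So t0 = 12 − 1·5 = 7.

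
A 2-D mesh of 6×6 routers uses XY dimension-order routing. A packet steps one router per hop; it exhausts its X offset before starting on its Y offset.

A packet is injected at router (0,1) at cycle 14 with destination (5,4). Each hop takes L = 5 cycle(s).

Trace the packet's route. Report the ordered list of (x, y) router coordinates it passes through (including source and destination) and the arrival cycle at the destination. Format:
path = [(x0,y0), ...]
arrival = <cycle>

path = [(0,1), (1,1), (2,1), (3,1), (4,1), (5,1), (5,2), (5,3), (5,4)]
arrival = 54

[0] x=0 y=1 t=14
[1] x=1 y=1 t=19 →E
[2] x=2 y=1 t=24 →E
[3] x=3 y=1 t=29 →E
[4] x=4 y=1 t=34 →E
[5] x=5 y=1 t=39 →E
[6] x=5 y=2 t=44 →N
[7] x=5 y=3 t=49 →N
[8] x=5 y=4 t=54 →N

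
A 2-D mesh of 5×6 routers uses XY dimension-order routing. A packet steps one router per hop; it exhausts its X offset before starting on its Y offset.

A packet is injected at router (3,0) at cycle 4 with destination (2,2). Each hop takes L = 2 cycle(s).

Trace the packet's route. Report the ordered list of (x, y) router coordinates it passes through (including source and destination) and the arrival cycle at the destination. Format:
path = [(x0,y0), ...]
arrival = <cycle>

[0] x=3 y=0 t=4
[1] x=2 y=0 t=6 →W
[2] x=2 y=1 t=8 →N
[3] x=2 y=2 t=10 →N

path = [(3,0), (2,0), (2,1), (2,2)]
arrival = 10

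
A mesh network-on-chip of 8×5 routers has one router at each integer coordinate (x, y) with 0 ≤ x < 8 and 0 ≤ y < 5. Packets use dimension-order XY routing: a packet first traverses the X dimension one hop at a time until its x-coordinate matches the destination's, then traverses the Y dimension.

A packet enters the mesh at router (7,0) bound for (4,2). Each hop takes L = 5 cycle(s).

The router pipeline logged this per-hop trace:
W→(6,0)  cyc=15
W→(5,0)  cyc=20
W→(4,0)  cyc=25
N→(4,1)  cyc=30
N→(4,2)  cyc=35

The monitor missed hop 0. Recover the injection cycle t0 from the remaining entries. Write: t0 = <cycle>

Hop 1 reached at cycle 15; hop k is at t0 + k·L.
t0 = cyc[1] − L = 15 − 5 = 10.

t0 = 10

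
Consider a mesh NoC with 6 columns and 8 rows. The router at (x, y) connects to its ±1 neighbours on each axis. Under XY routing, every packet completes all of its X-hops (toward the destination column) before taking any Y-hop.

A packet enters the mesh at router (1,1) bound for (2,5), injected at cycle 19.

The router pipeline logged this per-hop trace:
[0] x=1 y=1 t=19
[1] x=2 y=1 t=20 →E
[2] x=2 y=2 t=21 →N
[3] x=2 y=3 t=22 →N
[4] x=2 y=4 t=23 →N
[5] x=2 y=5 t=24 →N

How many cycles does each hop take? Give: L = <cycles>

Δcyc across hop 0→1: 20 − 19 = 1.
Per-hop latency L = Δcyc = 1.

L = 1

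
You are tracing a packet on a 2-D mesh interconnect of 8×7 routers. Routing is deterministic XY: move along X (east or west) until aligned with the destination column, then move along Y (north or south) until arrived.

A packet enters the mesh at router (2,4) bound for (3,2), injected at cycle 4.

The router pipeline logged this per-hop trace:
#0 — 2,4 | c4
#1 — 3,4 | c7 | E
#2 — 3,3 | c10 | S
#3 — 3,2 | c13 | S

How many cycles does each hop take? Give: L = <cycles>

L = 3

Δcyc across hop 0→1: 7 − 4 = 3.
Per-hop latency L = Δcyc = 3.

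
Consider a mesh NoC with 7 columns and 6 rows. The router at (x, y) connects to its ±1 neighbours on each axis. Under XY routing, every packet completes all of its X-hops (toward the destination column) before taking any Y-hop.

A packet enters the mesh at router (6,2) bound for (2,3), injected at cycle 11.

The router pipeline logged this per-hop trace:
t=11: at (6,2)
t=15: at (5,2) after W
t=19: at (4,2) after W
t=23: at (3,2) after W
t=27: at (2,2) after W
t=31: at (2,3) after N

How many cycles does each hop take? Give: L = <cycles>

Between hops 0 and 1 the cycle counter advances 15 − 11 = 4.
Each hop adds L, hence L = 4.

L = 4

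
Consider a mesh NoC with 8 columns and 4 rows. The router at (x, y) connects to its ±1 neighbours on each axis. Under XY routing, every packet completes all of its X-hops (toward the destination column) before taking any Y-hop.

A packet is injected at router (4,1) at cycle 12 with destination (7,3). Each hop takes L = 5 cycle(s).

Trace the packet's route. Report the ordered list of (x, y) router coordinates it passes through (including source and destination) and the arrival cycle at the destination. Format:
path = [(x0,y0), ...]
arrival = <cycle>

  0. router=(4,1) cycle=12 (inject)
  1. router=(5,1) cycle=17 dir=E
  2. router=(6,1) cycle=22 dir=E
  3. router=(7,1) cycle=27 dir=E
  4. router=(7,2) cycle=32 dir=N
  5. router=(7,3) cycle=37 dir=N

path = [(4,1), (5,1), (6,1), (7,1), (7,2), (7,3)]
arrival = 37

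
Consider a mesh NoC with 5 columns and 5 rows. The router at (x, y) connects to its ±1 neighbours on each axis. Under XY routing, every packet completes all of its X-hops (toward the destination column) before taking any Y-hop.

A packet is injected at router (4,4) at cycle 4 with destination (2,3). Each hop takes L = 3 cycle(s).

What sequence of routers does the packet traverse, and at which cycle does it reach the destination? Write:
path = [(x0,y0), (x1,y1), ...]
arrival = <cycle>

path = [(4,4), (3,4), (2,4), (2,3)]
arrival = 13

hop 0: (4,4) @ cyc 4
hop 1: (3,4) @ cyc 7  [W]
hop 2: (2,4) @ cyc 10  [W]
hop 3: (2,3) @ cyc 13  [S]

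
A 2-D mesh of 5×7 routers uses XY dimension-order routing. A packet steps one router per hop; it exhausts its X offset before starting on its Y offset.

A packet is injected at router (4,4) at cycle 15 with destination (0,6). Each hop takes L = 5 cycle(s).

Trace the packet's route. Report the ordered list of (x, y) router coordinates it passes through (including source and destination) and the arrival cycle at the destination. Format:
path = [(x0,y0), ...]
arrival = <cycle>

path = [(4,4), (3,4), (2,4), (1,4), (0,4), (0,5), (0,6)]
arrival = 45

t=15: at (4,4)
t=20: at (3,4) after W
t=25: at (2,4) after W
t=30: at (1,4) after W
t=35: at (0,4) after W
t=40: at (0,5) after N
t=45: at (0,6) after N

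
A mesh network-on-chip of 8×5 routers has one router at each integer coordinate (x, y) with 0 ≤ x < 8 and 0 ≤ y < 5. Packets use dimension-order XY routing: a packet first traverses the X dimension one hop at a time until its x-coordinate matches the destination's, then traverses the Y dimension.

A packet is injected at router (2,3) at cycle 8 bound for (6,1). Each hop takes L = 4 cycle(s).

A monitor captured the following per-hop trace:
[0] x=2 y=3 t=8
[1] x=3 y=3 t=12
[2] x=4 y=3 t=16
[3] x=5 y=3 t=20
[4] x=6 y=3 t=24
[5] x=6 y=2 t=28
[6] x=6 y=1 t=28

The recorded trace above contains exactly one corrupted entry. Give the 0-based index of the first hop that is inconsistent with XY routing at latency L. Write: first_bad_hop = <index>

  1: Δx=+1 Δy=+0 Δt=4 [ok]
  2: Δx=+1 Δy=+0 Δt=4 [ok]
  3: Δx=+1 Δy=+0 Δt=4 [ok]
  4: Δx=+1 Δy=+0 Δt=4 [ok]
  5: Δx=+0 Δy=-1 Δt=4 [ok]
  6: Δx=+0 Δy=-1 Δt=0 [BAD: Δcyc=0≠L]

first_bad_hop = 6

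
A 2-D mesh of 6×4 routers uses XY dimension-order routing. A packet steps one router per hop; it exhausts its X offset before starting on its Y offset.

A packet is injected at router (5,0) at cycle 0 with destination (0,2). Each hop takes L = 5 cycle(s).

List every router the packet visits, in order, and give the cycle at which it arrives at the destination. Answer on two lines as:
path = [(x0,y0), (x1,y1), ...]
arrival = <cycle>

path = [(5,0), (4,0), (3,0), (2,0), (1,0), (0,0), (0,1), (0,2)]
arrival = 35

[0] x=5 y=0 t=0
[1] x=4 y=0 t=5 →W
[2] x=3 y=0 t=10 →W
[3] x=2 y=0 t=15 →W
[4] x=1 y=0 t=20 →W
[5] x=0 y=0 t=25 →W
[6] x=0 y=1 t=30 →N
[7] x=0 y=2 t=35 →N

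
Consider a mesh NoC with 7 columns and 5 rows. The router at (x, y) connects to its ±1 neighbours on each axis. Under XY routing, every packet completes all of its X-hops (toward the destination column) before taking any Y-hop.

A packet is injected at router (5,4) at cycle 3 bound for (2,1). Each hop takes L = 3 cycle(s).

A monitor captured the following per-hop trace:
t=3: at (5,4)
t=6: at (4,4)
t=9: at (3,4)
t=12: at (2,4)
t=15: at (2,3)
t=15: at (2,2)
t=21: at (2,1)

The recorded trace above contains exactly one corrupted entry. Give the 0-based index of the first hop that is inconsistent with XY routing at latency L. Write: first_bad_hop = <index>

  1: Δx=-1 Δy=+0 Δt=3 [ok]
  2: Δx=-1 Δy=+0 Δt=3 [ok]
  3: Δx=-1 Δy=+0 Δt=3 [ok]
  4: Δx=+0 Δy=-1 Δt=3 [ok]
  5: Δx=+0 Δy=-1 Δt=0 [BAD: Δcyc=0≠L]

first_bad_hop = 5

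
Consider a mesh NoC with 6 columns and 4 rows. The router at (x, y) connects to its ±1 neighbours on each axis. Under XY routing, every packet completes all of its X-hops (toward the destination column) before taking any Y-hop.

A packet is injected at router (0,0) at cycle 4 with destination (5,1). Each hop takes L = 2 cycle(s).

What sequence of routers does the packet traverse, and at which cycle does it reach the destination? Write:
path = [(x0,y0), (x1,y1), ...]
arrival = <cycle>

path = [(0,0), (1,0), (2,0), (3,0), (4,0), (5,0), (5,1)]
arrival = 16

hop 0: (0,0) @ cyc 4
hop 1: (1,0) @ cyc 6  [E]
hop 2: (2,0) @ cyc 8  [E]
hop 3: (3,0) @ cyc 10  [E]
hop 4: (4,0) @ cyc 12  [E]
hop 5: (5,0) @ cyc 14  [E]
hop 6: (5,1) @ cyc 16  [N]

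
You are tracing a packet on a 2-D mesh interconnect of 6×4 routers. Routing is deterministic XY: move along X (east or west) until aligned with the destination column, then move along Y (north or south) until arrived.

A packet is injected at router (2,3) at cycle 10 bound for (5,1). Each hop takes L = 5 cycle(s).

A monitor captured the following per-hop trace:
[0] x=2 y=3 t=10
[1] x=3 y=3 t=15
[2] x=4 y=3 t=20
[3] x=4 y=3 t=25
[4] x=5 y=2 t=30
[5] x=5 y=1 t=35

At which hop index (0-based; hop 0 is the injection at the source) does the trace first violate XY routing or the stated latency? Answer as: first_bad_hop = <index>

first_bad_hop = 3

[1] (+1,+0) / 5c ⇒ ok
[2] (+1,+0) / 5c ⇒ ok
[3] (+0,+0) / 5c ⇒ BAD: non-unit step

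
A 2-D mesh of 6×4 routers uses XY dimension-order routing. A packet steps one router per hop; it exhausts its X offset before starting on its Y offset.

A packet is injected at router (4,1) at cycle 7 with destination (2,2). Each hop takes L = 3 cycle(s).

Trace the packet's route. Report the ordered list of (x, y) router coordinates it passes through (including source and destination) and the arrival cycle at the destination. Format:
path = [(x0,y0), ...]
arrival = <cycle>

#0 — 4,1 | c7
#1 — 3,1 | c10 | W
#2 — 2,1 | c13 | W
#3 — 2,2 | c16 | N

path = [(4,1), (3,1), (2,1), (2,2)]
arrival = 16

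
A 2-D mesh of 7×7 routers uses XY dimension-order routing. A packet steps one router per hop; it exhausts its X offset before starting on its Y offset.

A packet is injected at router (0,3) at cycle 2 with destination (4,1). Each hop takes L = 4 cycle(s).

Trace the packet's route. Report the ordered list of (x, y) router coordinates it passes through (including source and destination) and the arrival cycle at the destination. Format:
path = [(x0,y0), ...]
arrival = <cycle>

[0] x=0 y=3 t=2
[1] x=1 y=3 t=6 →E
[2] x=2 y=3 t=10 →E
[3] x=3 y=3 t=14 →E
[4] x=4 y=3 t=18 →E
[5] x=4 y=2 t=22 →S
[6] x=4 y=1 t=26 →S

path = [(0,3), (1,3), (2,3), (3,3), (4,3), (4,2), (4,1)]
arrival = 26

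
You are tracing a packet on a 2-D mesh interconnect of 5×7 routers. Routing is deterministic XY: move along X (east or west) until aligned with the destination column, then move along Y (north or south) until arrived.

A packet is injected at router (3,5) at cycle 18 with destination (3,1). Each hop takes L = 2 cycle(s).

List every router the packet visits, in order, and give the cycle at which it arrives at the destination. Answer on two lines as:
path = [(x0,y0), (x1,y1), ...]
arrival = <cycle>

src (3,5)  cyc=18
S→(3,4)  cyc=20
S→(3,3)  cyc=22
S→(3,2)  cyc=24
S→(3,1)  cyc=26

path = [(3,5), (3,4), (3,3), (3,2), (3,1)]
arrival = 26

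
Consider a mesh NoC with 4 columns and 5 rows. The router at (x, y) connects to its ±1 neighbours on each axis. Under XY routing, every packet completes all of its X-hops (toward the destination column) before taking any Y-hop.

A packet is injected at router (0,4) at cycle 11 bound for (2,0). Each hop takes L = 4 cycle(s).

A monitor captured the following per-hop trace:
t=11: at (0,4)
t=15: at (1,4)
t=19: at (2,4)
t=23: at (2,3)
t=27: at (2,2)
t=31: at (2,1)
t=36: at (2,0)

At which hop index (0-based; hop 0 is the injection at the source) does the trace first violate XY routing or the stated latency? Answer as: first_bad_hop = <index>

check 1→ d=(1,0) cyc+4: ok
check 2→ d=(1,0) cyc+4: ok
check 3→ d=(0,-1) cyc+4: ok
check 4→ d=(0,-1) cyc+4: ok
check 5→ d=(0,-1) cyc+4: ok
check 6→ d=(0,-1) cyc+5: BAD: Δcyc=5≠L

first_bad_hop = 6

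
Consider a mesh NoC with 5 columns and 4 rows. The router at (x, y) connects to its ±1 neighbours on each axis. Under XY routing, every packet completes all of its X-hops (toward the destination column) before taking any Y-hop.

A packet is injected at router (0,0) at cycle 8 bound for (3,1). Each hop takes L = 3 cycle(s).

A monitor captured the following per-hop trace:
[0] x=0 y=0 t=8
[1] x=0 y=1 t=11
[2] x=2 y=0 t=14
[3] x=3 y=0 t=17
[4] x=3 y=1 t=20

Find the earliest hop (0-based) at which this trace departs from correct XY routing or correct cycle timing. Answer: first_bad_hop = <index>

  1: Δx=+0 Δy=+1 Δt=3 [BAD: Y-move but x=0≠3]

first_bad_hop = 1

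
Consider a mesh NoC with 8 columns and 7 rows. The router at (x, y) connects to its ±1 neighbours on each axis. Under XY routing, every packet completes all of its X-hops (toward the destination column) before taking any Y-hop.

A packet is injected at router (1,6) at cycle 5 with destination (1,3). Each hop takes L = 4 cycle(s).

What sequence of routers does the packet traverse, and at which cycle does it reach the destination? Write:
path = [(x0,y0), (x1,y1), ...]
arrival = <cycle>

[0] x=1 y=6 t=5
[1] x=1 y=5 t=9 →S
[2] x=1 y=4 t=13 →S
[3] x=1 y=3 t=17 →S

path = [(1,6), (1,5), (1,4), (1,3)]
arrival = 17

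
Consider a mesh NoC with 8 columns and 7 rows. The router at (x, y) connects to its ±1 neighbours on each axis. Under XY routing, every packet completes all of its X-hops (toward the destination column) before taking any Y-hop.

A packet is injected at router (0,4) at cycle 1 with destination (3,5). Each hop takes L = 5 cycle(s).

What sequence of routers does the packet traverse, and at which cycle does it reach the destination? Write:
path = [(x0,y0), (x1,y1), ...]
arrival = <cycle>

[0] x=0 y=4 t=1
[1] x=1 y=4 t=6 →E
[2] x=2 y=4 t=11 →E
[3] x=3 y=4 t=16 →E
[4] x=3 y=5 t=21 →N

path = [(0,4), (1,4), (2,4), (3,4), (3,5)]
arrival = 21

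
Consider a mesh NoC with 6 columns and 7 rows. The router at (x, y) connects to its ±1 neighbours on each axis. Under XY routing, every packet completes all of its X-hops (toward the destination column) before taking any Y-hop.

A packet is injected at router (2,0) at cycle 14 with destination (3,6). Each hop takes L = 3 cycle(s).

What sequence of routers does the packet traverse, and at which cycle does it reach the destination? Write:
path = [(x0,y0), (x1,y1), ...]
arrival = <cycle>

hop 0: (2,0) @ cyc 14
hop 1: (3,0) @ cyc 17  [E]
hop 2: (3,1) @ cyc 20  [N]
hop 3: (3,2) @ cyc 23  [N]
hop 4: (3,3) @ cyc 26  [N]
hop 5: (3,4) @ cyc 29  [N]
hop 6: (3,5) @ cyc 32  [N]
hop 7: (3,6) @ cyc 35  [N]

path = [(2,0), (3,0), (3,1), (3,2), (3,3), (3,4), (3,5), (3,6)]
arrival = 35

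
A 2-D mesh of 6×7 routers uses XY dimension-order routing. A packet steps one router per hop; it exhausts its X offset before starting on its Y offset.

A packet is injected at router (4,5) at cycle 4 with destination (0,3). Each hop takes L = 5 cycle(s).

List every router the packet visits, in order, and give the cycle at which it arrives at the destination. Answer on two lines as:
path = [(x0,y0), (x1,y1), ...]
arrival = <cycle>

path = [(4,5), (3,5), (2,5), (1,5), (0,5), (0,4), (0,3)]
arrival = 34

hop 0: (4,5) @ cyc 4
hop 1: (3,5) @ cyc 9  [W]
hop 2: (2,5) @ cyc 14  [W]
hop 3: (1,5) @ cyc 19  [W]
hop 4: (0,5) @ cyc 24  [W]
hop 5: (0,4) @ cyc 29  [S]
hop 6: (0,3) @ cyc 34  [S]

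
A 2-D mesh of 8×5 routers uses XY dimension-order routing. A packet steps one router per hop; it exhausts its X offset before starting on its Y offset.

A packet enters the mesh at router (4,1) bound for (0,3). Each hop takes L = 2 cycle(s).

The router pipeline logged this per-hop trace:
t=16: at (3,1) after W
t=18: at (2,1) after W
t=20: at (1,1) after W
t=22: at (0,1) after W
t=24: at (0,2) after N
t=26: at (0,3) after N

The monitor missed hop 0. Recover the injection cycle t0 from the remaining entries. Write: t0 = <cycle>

t0 = 14

cyc[1] = 16 and cyc[k] = t0 + k·L for every k.
So t0 = 16 − 1·2 = 14.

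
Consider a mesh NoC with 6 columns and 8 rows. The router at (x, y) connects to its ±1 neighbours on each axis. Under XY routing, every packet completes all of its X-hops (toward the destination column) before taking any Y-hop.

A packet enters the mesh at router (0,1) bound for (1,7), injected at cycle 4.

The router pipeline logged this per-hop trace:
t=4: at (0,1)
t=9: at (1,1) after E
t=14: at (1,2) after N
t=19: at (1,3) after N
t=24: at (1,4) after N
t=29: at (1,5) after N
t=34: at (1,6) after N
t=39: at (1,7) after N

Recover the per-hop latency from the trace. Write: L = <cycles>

Δcyc across hop 0→1: 9 − 4 = 5.
One hop costs L cycles, so L = 5.

L = 5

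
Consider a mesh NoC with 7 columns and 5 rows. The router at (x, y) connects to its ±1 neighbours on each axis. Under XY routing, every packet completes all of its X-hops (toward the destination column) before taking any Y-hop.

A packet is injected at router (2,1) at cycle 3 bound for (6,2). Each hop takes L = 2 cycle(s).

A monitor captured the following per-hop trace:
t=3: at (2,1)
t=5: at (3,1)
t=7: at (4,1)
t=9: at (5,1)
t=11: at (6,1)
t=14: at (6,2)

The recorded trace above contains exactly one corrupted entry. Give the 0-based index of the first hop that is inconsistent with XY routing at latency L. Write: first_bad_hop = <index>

first_bad_hop = 5

[1] (+1,+0) / 2c ⇒ ok
[2] (+1,+0) / 2c ⇒ ok
[3] (+1,+0) / 2c ⇒ ok
[4] (+1,+0) / 2c ⇒ ok
[5] (+0,+1) / 3c ⇒ BAD: Δcyc=3≠L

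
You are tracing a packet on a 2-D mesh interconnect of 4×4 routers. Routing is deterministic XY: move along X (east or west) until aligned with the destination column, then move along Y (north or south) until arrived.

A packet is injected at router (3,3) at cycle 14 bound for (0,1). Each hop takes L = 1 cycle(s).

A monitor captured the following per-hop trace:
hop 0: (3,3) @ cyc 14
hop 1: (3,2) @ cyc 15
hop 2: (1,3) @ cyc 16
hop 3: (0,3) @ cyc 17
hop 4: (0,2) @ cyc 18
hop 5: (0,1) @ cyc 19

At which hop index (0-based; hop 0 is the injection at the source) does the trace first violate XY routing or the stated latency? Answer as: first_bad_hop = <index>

  1: Δx=+0 Δy=-1 Δt=1 [BAD: Y-move but x=3≠0]

first_bad_hop = 1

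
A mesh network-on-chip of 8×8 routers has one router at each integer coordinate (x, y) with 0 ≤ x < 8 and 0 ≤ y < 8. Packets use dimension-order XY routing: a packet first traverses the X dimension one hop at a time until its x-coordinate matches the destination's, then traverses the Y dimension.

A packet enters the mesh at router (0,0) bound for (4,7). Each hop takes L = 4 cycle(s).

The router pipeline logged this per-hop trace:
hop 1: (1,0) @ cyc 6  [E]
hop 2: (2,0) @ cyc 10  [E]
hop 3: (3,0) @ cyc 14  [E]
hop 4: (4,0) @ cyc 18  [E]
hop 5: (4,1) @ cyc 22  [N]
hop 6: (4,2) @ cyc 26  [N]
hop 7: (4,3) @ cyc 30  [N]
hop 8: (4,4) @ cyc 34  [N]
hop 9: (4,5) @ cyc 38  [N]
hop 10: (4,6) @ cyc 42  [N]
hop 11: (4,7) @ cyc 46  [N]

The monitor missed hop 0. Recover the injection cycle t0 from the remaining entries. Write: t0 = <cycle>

The first recorded entry is hop 1 at cycle 6.
Therefore t0 = 6 − L = 2.

t0 = 2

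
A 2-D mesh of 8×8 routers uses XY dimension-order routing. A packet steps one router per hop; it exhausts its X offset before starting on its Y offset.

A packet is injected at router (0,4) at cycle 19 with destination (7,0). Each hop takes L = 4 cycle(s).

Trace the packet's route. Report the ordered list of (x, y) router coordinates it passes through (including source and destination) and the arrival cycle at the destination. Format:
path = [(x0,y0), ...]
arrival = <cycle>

path = [(0,4), (1,4), (2,4), (3,4), (4,4), (5,4), (6,4), (7,4), (7,3), (7,2), (7,1), (7,0)]
arrival = 63

  0. router=(0,4) cycle=19 (inject)
  1. router=(1,4) cycle=23 dir=E
  2. router=(2,4) cycle=27 dir=E
  3. router=(3,4) cycle=31 dir=E
  4. router=(4,4) cycle=35 dir=E
  5. router=(5,4) cycle=39 dir=E
  6. router=(6,4) cycle=43 dir=E
  7. router=(7,4) cycle=47 dir=E
  8. router=(7,3) cycle=51 dir=S
  9. router=(7,2) cycle=55 dir=S
  10. router=(7,1) cycle=59 dir=S
  11. router=(7,0) cycle=63 dir=S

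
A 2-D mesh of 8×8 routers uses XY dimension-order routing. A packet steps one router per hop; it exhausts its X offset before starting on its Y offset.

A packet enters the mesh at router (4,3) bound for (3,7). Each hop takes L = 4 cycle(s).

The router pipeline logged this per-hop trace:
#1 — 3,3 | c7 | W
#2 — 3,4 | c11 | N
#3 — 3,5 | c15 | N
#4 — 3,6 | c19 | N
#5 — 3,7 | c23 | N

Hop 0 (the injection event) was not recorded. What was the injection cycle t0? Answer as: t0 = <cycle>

t0 = 3

Hop 1 reached at cycle 7; hop k is at t0 + k·L.
So t0 = 7 − 1·4 = 3.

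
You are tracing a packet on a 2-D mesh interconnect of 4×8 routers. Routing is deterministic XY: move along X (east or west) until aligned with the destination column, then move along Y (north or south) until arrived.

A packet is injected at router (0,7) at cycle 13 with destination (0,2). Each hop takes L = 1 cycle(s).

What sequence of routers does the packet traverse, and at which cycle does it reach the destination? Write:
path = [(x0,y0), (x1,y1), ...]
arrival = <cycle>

t=13: at (0,7)
t=14: at (0,6) after S
t=15: at (0,5) after S
t=16: at (0,4) after S
t=17: at (0,3) after S
t=18: at (0,2) after S

path = [(0,7), (0,6), (0,5), (0,4), (0,3), (0,2)]
arrival = 18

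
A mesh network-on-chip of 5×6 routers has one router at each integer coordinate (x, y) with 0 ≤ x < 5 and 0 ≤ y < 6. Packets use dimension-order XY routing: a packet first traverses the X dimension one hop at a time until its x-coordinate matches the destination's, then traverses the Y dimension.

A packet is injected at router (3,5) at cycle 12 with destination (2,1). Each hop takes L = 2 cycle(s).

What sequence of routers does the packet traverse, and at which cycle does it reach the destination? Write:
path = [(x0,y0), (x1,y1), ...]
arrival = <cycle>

#0 — 3,5 | c12
#1 — 2,5 | c14 | W
#2 — 2,4 | c16 | S
#3 — 2,3 | c18 | S
#4 — 2,2 | c20 | S
#5 — 2,1 | c22 | S

path = [(3,5), (2,5), (2,4), (2,3), (2,2), (2,1)]
arrival = 22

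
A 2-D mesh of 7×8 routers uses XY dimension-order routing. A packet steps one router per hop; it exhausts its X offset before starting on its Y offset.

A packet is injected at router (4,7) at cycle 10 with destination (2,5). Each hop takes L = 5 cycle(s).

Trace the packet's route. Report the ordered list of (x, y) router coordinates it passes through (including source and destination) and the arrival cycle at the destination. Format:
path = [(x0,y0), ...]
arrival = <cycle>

[0] x=4 y=7 t=10
[1] x=3 y=7 t=15 →W
[2] x=2 y=7 t=20 →W
[3] x=2 y=6 t=25 →S
[4] x=2 y=5 t=30 →S

path = [(4,7), (3,7), (2,7), (2,6), (2,5)]
arrival = 30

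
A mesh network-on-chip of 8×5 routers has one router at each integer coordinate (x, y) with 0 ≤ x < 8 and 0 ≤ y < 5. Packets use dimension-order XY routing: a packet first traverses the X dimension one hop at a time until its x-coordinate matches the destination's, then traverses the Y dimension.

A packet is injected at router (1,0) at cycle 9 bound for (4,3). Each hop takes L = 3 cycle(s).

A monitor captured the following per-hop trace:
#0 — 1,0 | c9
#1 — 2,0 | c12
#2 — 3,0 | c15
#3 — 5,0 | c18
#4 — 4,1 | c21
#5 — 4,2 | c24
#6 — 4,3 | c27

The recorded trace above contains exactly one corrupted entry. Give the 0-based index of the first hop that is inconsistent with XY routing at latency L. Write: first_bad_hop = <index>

first_bad_hop = 3

hop 1: step (+1,+0), +3 cyc — ok
hop 2: step (+1,+0), +3 cyc — ok
hop 3: step (+2,+0), +3 cyc — BAD: non-unit step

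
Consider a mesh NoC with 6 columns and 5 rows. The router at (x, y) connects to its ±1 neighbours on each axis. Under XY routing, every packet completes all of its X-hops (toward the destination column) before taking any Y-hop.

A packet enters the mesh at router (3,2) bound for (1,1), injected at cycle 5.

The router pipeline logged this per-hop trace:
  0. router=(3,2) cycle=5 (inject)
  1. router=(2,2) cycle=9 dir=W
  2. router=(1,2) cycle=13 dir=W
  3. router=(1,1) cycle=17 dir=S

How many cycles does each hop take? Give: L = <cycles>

L = 4

cyc[1] − cyc[0] = 9 − 5 = 4.
Per-hop latency L = Δcyc = 4.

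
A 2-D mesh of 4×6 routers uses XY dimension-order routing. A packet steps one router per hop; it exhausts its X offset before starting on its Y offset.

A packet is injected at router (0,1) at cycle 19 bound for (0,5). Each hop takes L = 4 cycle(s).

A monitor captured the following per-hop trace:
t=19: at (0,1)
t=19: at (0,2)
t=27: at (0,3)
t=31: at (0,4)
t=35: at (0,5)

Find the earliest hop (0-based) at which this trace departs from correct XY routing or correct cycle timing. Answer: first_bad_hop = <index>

hop 1: step (+0,+1), +0 cyc — BAD: Δcyc=0≠L

first_bad_hop = 1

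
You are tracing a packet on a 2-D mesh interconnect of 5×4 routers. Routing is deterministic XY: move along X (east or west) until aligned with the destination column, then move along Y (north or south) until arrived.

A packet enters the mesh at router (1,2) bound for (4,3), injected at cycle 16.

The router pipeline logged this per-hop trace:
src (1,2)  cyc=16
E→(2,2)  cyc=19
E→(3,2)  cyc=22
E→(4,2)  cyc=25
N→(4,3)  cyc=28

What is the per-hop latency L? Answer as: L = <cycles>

Δcyc across hop 0→1: 19 − 16 = 3.
Per-hop latency L = Δcyc = 3.

L = 3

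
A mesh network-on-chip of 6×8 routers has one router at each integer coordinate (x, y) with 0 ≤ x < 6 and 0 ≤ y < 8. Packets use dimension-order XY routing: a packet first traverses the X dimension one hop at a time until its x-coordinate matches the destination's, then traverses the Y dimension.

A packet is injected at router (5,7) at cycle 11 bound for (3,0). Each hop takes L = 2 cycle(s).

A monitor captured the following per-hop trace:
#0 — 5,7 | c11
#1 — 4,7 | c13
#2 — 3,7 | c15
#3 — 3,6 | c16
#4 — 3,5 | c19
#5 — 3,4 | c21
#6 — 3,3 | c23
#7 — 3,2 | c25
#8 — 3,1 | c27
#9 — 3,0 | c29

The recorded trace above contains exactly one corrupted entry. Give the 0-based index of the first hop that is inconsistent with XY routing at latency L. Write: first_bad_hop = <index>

check 1→ d=(-1,0) cyc+2: ok
check 2→ d=(-1,0) cyc+2: ok
check 3→ d=(0,-1) cyc+1: BAD: Δcyc=1≠L

first_bad_hop = 3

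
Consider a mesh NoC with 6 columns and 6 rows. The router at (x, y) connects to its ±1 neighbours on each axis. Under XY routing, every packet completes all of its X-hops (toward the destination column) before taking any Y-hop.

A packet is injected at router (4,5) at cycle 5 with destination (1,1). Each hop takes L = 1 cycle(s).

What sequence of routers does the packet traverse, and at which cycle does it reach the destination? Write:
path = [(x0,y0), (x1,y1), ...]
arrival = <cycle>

#0 — 4,5 | c5
#1 — 3,5 | c6 | W
#2 — 2,5 | c7 | W
#3 — 1,5 | c8 | W
#4 — 1,4 | c9 | S
#5 — 1,3 | c10 | S
#6 — 1,2 | c11 | S
#7 — 1,1 | c12 | S

path = [(4,5), (3,5), (2,5), (1,5), (1,4), (1,3), (1,2), (1,1)]
arrival = 12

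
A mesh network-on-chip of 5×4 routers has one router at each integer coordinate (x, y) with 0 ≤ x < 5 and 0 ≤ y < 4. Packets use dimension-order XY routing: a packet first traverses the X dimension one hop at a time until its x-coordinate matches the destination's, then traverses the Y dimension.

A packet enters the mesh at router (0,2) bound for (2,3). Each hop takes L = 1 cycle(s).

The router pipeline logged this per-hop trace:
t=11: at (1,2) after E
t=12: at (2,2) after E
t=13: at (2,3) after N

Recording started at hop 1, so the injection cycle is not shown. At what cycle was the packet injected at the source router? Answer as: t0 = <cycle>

t0 = 10

Hop 1 reached at cycle 11; hop k is at t0 + k·L.
t0 = cyc[1] − L = 11 − 1 = 10.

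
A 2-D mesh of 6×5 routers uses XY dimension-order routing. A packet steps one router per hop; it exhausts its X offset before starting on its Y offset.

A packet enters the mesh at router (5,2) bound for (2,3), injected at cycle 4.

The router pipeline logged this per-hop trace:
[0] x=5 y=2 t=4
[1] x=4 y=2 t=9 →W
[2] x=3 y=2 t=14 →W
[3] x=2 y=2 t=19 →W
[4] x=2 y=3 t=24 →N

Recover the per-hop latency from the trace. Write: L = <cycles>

L = 5

Between hops 0 and 1 the cycle counter advances 9 − 4 = 5.
Each hop adds L, hence L = 5.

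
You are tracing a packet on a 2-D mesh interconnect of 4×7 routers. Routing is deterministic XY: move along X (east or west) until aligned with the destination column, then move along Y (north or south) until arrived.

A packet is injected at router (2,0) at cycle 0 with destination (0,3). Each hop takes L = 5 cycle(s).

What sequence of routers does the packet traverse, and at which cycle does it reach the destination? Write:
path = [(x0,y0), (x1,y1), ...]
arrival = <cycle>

t=0: at (2,0)
t=5: at (1,0) after W
t=10: at (0,0) after W
t=15: at (0,1) after N
t=20: at (0,2) after N
t=25: at (0,3) after N

path = [(2,0), (1,0), (0,0), (0,1), (0,2), (0,3)]
arrival = 25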